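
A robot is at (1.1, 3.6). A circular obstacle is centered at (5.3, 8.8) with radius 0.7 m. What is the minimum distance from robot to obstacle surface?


center_dist = sqrt((1.1-5.3)^2 + (3.6-8.8)^2)
= sqrt(17.64 + 27.04)
= 6.6843
min_dist = center_dist - radius = 6.6843 - 0.7 = 5.9843 m


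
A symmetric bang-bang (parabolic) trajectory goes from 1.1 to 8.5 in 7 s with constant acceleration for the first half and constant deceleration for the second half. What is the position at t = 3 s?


Symmetric rest-to-rest: each phase covers (pf-p0)/2 in time T/2. 0.5*a*(T/2)^2 = (pf-p0)/2 => a = 4*(pf-p0)/T^2
a = 4*(8.5-1.1)/7^2 = 0.6041
t = 3 is in the acceleration phase (t <= T/2).
p = p0 + 0.5*a*t^2 = 1.1 + 0.5*0.6041*3^2
= 3.8184


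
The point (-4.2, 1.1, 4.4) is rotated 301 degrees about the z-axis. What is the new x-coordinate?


Rotation about z-axis: x' = x*cos(theta) - y*sin(theta)
= -4.2 * 0.515 - 1.1 * -0.8572
= -1.2203


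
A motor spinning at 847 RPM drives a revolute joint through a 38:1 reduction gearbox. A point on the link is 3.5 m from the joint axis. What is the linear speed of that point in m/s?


omega_motor = 847 * 2*pi/60 = 88.6976 rad/s
omega_joint = omega_motor / 38 = 2.3341 rad/s
v = omega_joint * r = 2.3341 * 3.5
= 8.1695 m/s


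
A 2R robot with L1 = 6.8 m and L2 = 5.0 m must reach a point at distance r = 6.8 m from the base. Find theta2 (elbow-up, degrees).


cos(theta2) = (r^2 - L1^2 - L2^2) / (2*L1*L2)
cos(theta2) = (46.24 - 46.24 - 25.0) / 68.0
cos(theta2) = -0.367647
theta2 = 111.5706 degrees


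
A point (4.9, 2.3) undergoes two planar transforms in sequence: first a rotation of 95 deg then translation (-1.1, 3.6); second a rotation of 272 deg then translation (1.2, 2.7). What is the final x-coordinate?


After transform 1:
x1 = cos(95)*4.9 - sin(95)*2.3 + -1.1 = -3.8183
y1 = sin(95)*4.9 + cos(95)*2.3 + 3.6 = 8.2809
After transform 2:
x2 = cos(272)*-3.8183 - sin(272)*8.2809 + 1.2
= 9.3426


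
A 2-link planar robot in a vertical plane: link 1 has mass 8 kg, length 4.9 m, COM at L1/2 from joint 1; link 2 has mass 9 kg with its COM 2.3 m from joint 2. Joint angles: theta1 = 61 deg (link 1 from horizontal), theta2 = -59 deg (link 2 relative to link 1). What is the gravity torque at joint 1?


Horizontal distance from joint 1 to link-1 COM:
  x_c1 = (L1/2)*cos(t1) = 2.45 * 0.4848 = 1.1878 m
Horizontal distance from joint 1 to link-2 COM:
  x_c2 = L1*cos(t1) + Lc2*cos(t1+t2)
       = 4.9*0.4848 + 2.3*0.9994 = 4.6742 m
tau1 = m1*g*x_c1 + m2*g*x_c2
     = 8*9.81*1.1878 + 9*9.81*4.6742
     = 93.2173 + 412.6821
     = 505.8994 Nm


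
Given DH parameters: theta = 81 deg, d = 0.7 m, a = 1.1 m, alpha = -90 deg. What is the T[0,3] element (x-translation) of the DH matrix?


T[0,3] = a * cos(theta)
= 1.1 * cos(81 deg)
= 1.1 * 0.1564
= 0.1721


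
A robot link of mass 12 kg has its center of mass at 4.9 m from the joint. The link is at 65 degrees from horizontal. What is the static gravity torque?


tau = m*g*L*cos(angle)
= 12 * 9.81 * 4.9 * cos(65 deg)
= 12 * 9.81 * 4.9 * 0.4226
= 243.778 Nm


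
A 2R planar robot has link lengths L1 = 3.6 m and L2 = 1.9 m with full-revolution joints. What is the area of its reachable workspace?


r_max = L1 + L2 = 5.5 m
r_min = |L1 - L2| = 1.7 m
Area = pi*(r_max^2 - r_min^2)
= pi*(30.25 - 2.89)
= pi * 27.36
= 85.954 m^2


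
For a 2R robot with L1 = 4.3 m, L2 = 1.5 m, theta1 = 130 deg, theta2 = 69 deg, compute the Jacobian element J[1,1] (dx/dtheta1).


J[1,1] = -L1*sin(t1) - L2*sin(t1+t2)
= -4.3*sin(130) - 1.5*sin(199)
= -2.8056


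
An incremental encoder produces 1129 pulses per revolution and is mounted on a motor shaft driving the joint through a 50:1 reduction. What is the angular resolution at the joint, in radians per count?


counts per rev = 1129
effective counts at joint = 1129 * 50 = 56450
resolution = 2*pi / 56450
= 1.1131e-04 rad/count


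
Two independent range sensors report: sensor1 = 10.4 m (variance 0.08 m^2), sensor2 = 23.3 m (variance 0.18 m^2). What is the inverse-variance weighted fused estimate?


w1 = (1/var1) / (1/var1 + 1/var2)
   = 12.5 / (12.5 + 5.5556) = 0.6923
w2 = 1 - w1 = 0.3077
fused = w1*s1 + w2*s2 = 7.2 + 7.1692
= 14.3692 m


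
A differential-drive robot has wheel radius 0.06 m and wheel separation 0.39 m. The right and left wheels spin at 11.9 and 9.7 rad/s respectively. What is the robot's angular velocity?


vR = r*wR = 0.06*11.9 = 0.714 m/s
vL = r*wL = 0.06*9.7 = 0.582 m/s
v = (vR+vL)/2 = 0.648 m/s
omega = (vR-vL)/L = 0.3385 rad/s
angular velocity = 0.3385 rad/s


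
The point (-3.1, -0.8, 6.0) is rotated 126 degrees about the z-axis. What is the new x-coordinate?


Rotation about z-axis: x' = x*cos(theta) - y*sin(theta)
= -3.1 * -0.5878 - -0.8 * 0.809
= 2.4693


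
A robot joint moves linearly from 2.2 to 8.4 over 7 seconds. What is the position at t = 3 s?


s = t/T = 3/7 = 0.4286
p(t) = p0 + (pf-p0)*s
= 2.2 + (8.4 - 2.2) * 0.4286
= 4.8571


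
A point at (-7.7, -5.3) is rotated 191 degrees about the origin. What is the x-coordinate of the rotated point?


x' = x*cos(theta) - y*sin(theta)
cos(191 deg) = -0.9816, sin(191 deg) = -0.1908
x' = -7.7 * -0.9816 - -5.3 * -0.1908
= 7.5585 - 1.0113
= 6.5472


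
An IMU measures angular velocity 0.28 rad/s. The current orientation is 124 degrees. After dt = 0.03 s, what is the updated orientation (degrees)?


delta_theta = w * dt = 0.28 * 0.03 = 0.0084 rad
= 0.4813 deg
theta_new = 124 + 0.4813 = 124.4813 deg


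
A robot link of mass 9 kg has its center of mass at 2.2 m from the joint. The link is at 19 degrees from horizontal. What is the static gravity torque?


tau = m*g*L*cos(angle)
= 9 * 9.81 * 2.2 * cos(19 deg)
= 9 * 9.81 * 2.2 * 0.9455
= 183.6556 Nm


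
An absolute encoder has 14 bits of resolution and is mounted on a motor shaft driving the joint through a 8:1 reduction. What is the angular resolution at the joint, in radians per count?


counts = 2^14 = 16384
effective counts at joint = 16384 * 8 = 131072
resolution = 2*pi / 131072
= 4.7937e-05 rad/count


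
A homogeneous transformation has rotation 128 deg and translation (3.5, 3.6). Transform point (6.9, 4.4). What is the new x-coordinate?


x' = cos(theta)*px - sin(theta)*py + tx
= -0.6157*6.9 - 0.788*4.4 + 3.5
= -4.2153


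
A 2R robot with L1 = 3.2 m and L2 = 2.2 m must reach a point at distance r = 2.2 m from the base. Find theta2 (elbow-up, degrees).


cos(theta2) = (r^2 - L1^2 - L2^2) / (2*L1*L2)
cos(theta2) = (4.84 - 10.24 - 4.84) / 14.08
cos(theta2) = -0.727273
theta2 = 136.6582 degrees


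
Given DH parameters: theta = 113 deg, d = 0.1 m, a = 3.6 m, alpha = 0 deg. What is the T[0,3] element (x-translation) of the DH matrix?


T[0,3] = a * cos(theta)
= 3.6 * cos(113 deg)
= 3.6 * -0.3907
= -1.4066


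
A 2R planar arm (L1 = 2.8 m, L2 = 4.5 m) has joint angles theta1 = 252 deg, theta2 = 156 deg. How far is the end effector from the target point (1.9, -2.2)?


End effector via forward kinematics:
x = L1*cos(t1) + L2*cos(t1+t2) = 2.1458
y = L1*sin(t1) + L2*sin(t1+t2) = 0.6812
Distance to target:
d = sqrt((1.9 - 2.1458)^2 + (-2.2 - 0.6812)^2)
= sqrt(0.0604 + 8.3013)
= 2.8917 m


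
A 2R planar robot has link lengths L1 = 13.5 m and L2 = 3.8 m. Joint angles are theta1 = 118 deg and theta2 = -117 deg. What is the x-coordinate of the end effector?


Convert angles to radians: theta1 = 2.0595, theta2 = -2.042
x = L1*cos(theta1) + L2*cos(theta1+theta2)
x = -6.3379 + 3.7994
x = -2.5384


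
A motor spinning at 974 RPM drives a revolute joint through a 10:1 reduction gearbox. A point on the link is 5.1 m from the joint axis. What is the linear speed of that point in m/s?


omega_motor = 974 * 2*pi/60 = 101.997 rad/s
omega_joint = omega_motor / 10 = 10.1997 rad/s
v = omega_joint * r = 10.1997 * 5.1
= 52.0185 m/s


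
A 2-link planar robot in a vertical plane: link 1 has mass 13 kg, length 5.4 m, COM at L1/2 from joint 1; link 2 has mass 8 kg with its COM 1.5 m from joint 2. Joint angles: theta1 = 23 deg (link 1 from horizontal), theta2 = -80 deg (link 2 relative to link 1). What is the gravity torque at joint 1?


Horizontal distance from joint 1 to link-1 COM:
  x_c1 = (L1/2)*cos(t1) = 2.7 * 0.9205 = 2.4854 m
Horizontal distance from joint 1 to link-2 COM:
  x_c2 = L1*cos(t1) + Lc2*cos(t1+t2)
       = 5.4*0.9205 + 1.5*0.5446 = 5.7877 m
tau1 = m1*g*x_c1 + m2*g*x_c2
     = 13*9.81*2.4854 + 8*9.81*5.7877
     = 316.9584 + 454.2175
     = 771.1759 Nm


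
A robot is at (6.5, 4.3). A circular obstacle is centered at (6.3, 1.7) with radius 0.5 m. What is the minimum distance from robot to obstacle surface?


center_dist = sqrt((6.5-6.3)^2 + (4.3-1.7)^2)
= sqrt(0.04 + 6.76)
= 2.6077
min_dist = center_dist - radius = 2.6077 - 0.5 = 2.1077 m


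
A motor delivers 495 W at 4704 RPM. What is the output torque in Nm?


omega = 4704 * 2*pi/60 = 492.6017 rad/s
tau = P / omega = 495 / 492.6017
= 1.0049 Nm


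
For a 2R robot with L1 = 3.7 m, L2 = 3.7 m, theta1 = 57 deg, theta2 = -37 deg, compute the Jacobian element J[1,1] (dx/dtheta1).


J[1,1] = -L1*sin(t1) - L2*sin(t1+t2)
= -3.7*sin(57) - 3.7*sin(20)
= -4.3686


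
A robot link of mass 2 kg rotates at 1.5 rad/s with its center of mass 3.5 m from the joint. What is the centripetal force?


F = m * omega^2 * r
= 2 * 1.5^2 * 3.5
= 2 * 2.25 * 3.5
= 15.75 N


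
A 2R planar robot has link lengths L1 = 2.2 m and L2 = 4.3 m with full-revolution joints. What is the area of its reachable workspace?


r_max = L1 + L2 = 6.5 m
r_min = |L1 - L2| = 2.1 m
Area = pi*(r_max^2 - r_min^2)
= pi*(42.25 - 4.41)
= pi * 37.84
= 118.8779 m^2


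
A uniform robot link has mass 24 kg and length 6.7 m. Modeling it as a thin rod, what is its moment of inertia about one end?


I = (1/3) * m * L^2
= (1/3) * 24 * 6.7^2
= 0.333333 * 24 * 44.89
= 359.12 kg*m^2


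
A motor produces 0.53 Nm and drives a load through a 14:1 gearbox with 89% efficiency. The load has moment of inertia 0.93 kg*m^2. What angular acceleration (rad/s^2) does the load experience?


tau_out = tau_motor * N * eta
= 0.53 * 14 * 0.89 = 6.6038 Nm
alpha = tau_out / I = 6.6038 / 0.93
= 7.1009 rad/s^2


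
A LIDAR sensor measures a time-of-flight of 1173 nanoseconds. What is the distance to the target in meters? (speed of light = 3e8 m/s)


tof = 1173 ns = 1.173e-06 s
dist = c * tof / 2
= 3e8 * 1.173e-06 / 2
= 175.95 m


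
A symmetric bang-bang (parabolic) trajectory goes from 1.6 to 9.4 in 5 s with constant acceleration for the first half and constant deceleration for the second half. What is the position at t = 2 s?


Symmetric rest-to-rest: each phase covers (pf-p0)/2 in time T/2. 0.5*a*(T/2)^2 = (pf-p0)/2 => a = 4*(pf-p0)/T^2
a = 4*(9.4-1.6)/5^2 = 1.248
t = 2 is in the acceleration phase (t <= T/2).
p = p0 + 0.5*a*t^2 = 1.6 + 0.5*1.248*2^2
= 4.096


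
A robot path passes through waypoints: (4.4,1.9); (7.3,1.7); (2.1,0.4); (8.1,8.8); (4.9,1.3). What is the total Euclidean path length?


Segment lengths:
  seg1 = sqrt((2.9)^2 + (-0.2)^2) = 2.9069
  seg2 = sqrt((-5.2)^2 + (-1.3)^2) = 5.36
  seg3 = sqrt((6.0)^2 + (8.4)^2) = 10.3228
  seg4 = sqrt((-3.2)^2 + (-7.5)^2) = 8.1541
Total = 26.7439


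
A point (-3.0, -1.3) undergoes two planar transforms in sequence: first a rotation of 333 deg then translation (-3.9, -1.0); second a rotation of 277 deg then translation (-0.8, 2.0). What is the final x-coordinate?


After transform 1:
x1 = cos(333)*-3.0 - sin(333)*-1.3 + -3.9 = -7.1632
y1 = sin(333)*-3.0 + cos(333)*-1.3 + -1.0 = -0.7963
After transform 2:
x2 = cos(277)*-7.1632 - sin(277)*-0.7963 + -0.8
= -2.4634


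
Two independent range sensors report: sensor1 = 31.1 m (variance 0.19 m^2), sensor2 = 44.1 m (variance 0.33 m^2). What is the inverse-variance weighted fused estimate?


w1 = (1/var1) / (1/var1 + 1/var2)
   = 5.2632 / (5.2632 + 3.0303) = 0.6346
w2 = 1 - w1 = 0.3654
fused = w1*s1 + w2*s2 = 19.7365 + 16.1135
= 35.85 m


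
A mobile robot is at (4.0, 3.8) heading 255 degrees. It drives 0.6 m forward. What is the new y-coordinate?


y_new = y0 + d*sin(theta)
= 3.8 + 0.6*sin(255)
= 3.8 + -0.5796
= 3.2204


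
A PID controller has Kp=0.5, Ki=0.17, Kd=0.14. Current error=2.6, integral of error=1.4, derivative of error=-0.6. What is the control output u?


u = Kp*e + Ki*int(e) + Kd*de/dt
= 0.5*2.6 + 0.17*1.4 + 0.14*(-0.6)
= 1.3 + 0.238 + -0.084
= 1.454


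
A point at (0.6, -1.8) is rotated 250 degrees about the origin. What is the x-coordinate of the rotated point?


x' = x*cos(theta) - y*sin(theta)
cos(250 deg) = -0.342, sin(250 deg) = -0.9397
x' = 0.6 * -0.342 - -1.8 * -0.9397
= -0.2052 - 1.6914
= -1.8967


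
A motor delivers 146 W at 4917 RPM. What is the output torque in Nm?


omega = 4917 * 2*pi/60 = 514.907 rad/s
tau = P / omega = 146 / 514.907
= 0.2835 Nm


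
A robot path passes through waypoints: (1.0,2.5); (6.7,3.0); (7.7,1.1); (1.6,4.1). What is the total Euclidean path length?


Segment lengths:
  seg1 = sqrt((5.7)^2 + (0.5)^2) = 5.7219
  seg2 = sqrt((1.0)^2 + (-1.9)^2) = 2.1471
  seg3 = sqrt((-6.1)^2 + (3.0)^2) = 6.7978
Total = 14.6668


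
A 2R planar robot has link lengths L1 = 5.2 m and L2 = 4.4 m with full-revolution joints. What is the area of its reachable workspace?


r_max = L1 + L2 = 9.6 m
r_min = |L1 - L2| = 0.8 m
Area = pi*(r_max^2 - r_min^2)
= pi*(92.16 - 0.64)
= pi * 91.52
= 287.5186 m^2


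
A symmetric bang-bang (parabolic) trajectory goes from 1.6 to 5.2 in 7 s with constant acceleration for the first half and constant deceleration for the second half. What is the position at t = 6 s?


Symmetric rest-to-rest: each phase covers (pf-p0)/2 in time T/2. 0.5*a*(T/2)^2 = (pf-p0)/2 => a = 4*(pf-p0)/T^2
a = 4*(5.2-1.6)/7^2 = 0.2939
t = 6 is in the deceleration phase (t > T/2).
p = pf - 0.5*a*(T-t)^2 = 5.2 - 0.5*0.2939*1^2
= 5.0531


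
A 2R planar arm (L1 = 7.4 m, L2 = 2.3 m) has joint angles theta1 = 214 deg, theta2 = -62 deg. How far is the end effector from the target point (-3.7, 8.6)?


End effector via forward kinematics:
x = L1*cos(t1) + L2*cos(t1+t2) = -8.1657
y = L1*sin(t1) + L2*sin(t1+t2) = -3.0582
Distance to target:
d = sqrt((-3.7 - -8.1657)^2 + (8.6 - -3.0582)^2)
= sqrt(19.9421 + 135.9146)
= 12.4843 m


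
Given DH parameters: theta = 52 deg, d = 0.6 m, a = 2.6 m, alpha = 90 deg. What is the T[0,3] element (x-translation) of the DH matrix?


T[0,3] = a * cos(theta)
= 2.6 * cos(52 deg)
= 2.6 * 0.6157
= 1.6007


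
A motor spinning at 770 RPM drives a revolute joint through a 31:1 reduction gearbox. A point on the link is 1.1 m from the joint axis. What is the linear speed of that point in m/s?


omega_motor = 770 * 2*pi/60 = 80.6342 rad/s
omega_joint = omega_motor / 31 = 2.6011 rad/s
v = omega_joint * r = 2.6011 * 1.1
= 2.8612 m/s


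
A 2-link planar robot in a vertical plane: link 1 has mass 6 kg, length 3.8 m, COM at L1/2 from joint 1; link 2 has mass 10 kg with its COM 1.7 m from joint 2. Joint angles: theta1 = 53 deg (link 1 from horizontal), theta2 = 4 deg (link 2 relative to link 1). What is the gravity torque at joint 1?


Horizontal distance from joint 1 to link-1 COM:
  x_c1 = (L1/2)*cos(t1) = 1.9 * 0.6018 = 1.1434 m
Horizontal distance from joint 1 to link-2 COM:
  x_c2 = L1*cos(t1) + Lc2*cos(t1+t2)
       = 3.8*0.6018 + 1.7*0.5446 = 3.2128 m
tau1 = m1*g*x_c1 + m2*g*x_c2
     = 6*9.81*1.1434 + 10*9.81*3.2128
     = 67.3034 + 315.1741
     = 382.4774 Nm


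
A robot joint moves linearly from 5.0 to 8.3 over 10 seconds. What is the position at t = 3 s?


s = t/T = 3/10 = 0.3
p(t) = p0 + (pf-p0)*s
= 5.0 + (8.3 - 5.0) * 0.3
= 5.99


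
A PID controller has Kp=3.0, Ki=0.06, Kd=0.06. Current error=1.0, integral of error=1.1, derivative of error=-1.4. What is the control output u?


u = Kp*e + Ki*int(e) + Kd*de/dt
= 3.0*1.0 + 0.06*1.1 + 0.06*(-1.4)
= 3.0 + 0.066 + -0.084
= 2.982


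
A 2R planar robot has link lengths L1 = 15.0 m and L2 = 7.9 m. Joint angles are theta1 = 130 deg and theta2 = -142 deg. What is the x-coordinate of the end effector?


Convert angles to radians: theta1 = 2.2689, theta2 = -2.4784
x = L1*cos(theta1) + L2*cos(theta1+theta2)
x = -9.6418 + 7.7274
x = -1.9144


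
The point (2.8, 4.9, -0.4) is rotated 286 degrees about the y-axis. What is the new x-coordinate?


Rotation about y-axis: x' = x*cos(theta) + z*sin(theta)
= 2.8 * 0.2756 + -0.4 * -0.9613
= 1.1563


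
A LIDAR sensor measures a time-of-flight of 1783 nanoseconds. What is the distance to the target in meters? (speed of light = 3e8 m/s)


tof = 1783 ns = 1.783e-06 s
dist = c * tof / 2
= 3e8 * 1.783e-06 / 2
= 267.45 m


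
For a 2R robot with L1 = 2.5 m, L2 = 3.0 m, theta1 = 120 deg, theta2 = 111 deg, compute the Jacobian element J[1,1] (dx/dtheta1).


J[1,1] = -L1*sin(t1) - L2*sin(t1+t2)
= -2.5*sin(120) - 3.0*sin(231)
= 0.1664


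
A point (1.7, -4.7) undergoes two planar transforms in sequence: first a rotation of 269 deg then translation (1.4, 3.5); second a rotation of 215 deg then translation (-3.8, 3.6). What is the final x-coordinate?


After transform 1:
x1 = cos(269)*1.7 - sin(269)*-4.7 + 1.4 = -3.329
y1 = sin(269)*1.7 + cos(269)*-4.7 + 3.5 = 1.8823
After transform 2:
x2 = cos(215)*-3.329 - sin(215)*1.8823 + -3.8
= 0.0066


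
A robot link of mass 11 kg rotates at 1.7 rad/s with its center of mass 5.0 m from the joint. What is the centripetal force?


F = m * omega^2 * r
= 11 * 1.7^2 * 5.0
= 11 * 2.89 * 5.0
= 158.95 N


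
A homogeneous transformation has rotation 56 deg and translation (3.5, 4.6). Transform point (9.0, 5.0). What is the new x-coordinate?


x' = cos(theta)*px - sin(theta)*py + tx
= 0.5592*9.0 - 0.829*5.0 + 3.5
= 4.3875


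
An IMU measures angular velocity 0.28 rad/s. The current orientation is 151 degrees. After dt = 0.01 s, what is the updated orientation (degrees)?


delta_theta = w * dt = 0.28 * 0.01 = 0.0028 rad
= 0.1604 deg
theta_new = 151 + 0.1604 = 151.1604 deg


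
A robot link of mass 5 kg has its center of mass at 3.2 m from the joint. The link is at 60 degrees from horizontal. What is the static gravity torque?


tau = m*g*L*cos(angle)
= 5 * 9.81 * 3.2 * cos(60 deg)
= 5 * 9.81 * 3.2 * 0.5
= 78.48 Nm


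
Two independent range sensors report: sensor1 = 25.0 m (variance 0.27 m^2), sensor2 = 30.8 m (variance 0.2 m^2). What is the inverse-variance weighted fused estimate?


w1 = (1/var1) / (1/var1 + 1/var2)
   = 3.7037 / (3.7037 + 5.0) = 0.4255
w2 = 1 - w1 = 0.5745
fused = w1*s1 + w2*s2 = 10.6383 + 17.6936
= 28.3319 m


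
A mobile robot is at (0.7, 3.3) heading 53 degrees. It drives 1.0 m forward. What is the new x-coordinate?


x_new = x0 + d*cos(theta)
= 0.7 + 1.0*cos(53)
= 0.7 + 0.6018
= 1.3018


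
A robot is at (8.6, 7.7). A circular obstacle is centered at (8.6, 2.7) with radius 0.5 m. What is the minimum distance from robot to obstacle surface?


center_dist = sqrt((8.6-8.6)^2 + (7.7-2.7)^2)
= sqrt(0.0 + 25.0)
= 5.0
min_dist = center_dist - radius = 5.0 - 0.5 = 4.5 m


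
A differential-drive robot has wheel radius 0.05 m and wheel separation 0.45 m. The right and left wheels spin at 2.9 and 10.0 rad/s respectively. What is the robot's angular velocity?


vR = r*wR = 0.05*2.9 = 0.145 m/s
vL = r*wL = 0.05*10.0 = 0.5 m/s
v = (vR+vL)/2 = 0.3225 m/s
omega = (vR-vL)/L = -0.7889 rad/s
angular velocity = -0.7889 rad/s


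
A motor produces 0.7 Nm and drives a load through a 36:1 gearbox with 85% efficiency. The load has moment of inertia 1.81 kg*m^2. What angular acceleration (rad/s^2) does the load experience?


tau_out = tau_motor * N * eta
= 0.7 * 36 * 0.85 = 21.42 Nm
alpha = tau_out / I = 21.42 / 1.81
= 11.8343 rad/s^2


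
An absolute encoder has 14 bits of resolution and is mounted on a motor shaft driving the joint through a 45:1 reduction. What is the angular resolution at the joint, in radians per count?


counts = 2^14 = 16384
effective counts at joint = 16384 * 45 = 737280
resolution = 2*pi / 737280
= 8.5221e-06 rad/count


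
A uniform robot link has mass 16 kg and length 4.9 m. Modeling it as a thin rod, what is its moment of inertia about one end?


I = (1/3) * m * L^2
= (1/3) * 16 * 4.9^2
= 0.333333 * 16 * 24.01
= 128.0533 kg*m^2


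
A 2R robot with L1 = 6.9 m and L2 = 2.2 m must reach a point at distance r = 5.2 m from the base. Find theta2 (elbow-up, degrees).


cos(theta2) = (r^2 - L1^2 - L2^2) / (2*L1*L2)
cos(theta2) = (27.04 - 47.61 - 4.84) / 30.36
cos(theta2) = -0.836957
theta2 = 146.8201 degrees


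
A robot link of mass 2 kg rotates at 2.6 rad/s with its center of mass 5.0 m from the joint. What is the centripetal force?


F = m * omega^2 * r
= 2 * 2.6^2 * 5.0
= 2 * 6.76 * 5.0
= 67.6 N


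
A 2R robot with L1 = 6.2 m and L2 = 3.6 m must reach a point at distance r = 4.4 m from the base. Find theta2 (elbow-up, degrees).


cos(theta2) = (r^2 - L1^2 - L2^2) / (2*L1*L2)
cos(theta2) = (19.36 - 38.44 - 12.96) / 44.64
cos(theta2) = -0.717742
theta2 = 135.8684 degrees


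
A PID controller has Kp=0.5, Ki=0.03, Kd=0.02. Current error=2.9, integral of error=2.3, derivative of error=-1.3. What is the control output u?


u = Kp*e + Ki*int(e) + Kd*de/dt
= 0.5*2.9 + 0.03*2.3 + 0.02*(-1.3)
= 1.45 + 0.069 + -0.026
= 1.493


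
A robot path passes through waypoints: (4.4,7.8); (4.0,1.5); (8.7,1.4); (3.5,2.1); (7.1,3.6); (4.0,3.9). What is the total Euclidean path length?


Segment lengths:
  seg1 = sqrt((-0.4)^2 + (-6.3)^2) = 6.3127
  seg2 = sqrt((4.7)^2 + (-0.1)^2) = 4.7011
  seg3 = sqrt((-5.2)^2 + (0.7)^2) = 5.2469
  seg4 = sqrt((3.6)^2 + (1.5)^2) = 3.9
  seg5 = sqrt((-3.1)^2 + (0.3)^2) = 3.1145
Total = 23.2751


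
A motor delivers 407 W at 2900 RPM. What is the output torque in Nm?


omega = 2900 * 2*pi/60 = 303.6873 rad/s
tau = P / omega = 407 / 303.6873
= 1.3402 Nm


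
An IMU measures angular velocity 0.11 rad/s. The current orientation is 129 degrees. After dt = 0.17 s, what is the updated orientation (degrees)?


delta_theta = w * dt = 0.11 * 0.17 = 0.0187 rad
= 1.0714 deg
theta_new = 129 + 1.0714 = 130.0714 deg


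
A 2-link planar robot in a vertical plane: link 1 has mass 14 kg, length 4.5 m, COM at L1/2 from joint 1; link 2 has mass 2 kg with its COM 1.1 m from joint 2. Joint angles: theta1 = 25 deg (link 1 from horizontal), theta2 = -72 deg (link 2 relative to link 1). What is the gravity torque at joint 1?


Horizontal distance from joint 1 to link-1 COM:
  x_c1 = (L1/2)*cos(t1) = 2.25 * 0.9063 = 2.0392 m
Horizontal distance from joint 1 to link-2 COM:
  x_c2 = L1*cos(t1) + Lc2*cos(t1+t2)
       = 4.5*0.9063 + 1.1*0.682 = 4.8286 m
tau1 = m1*g*x_c1 + m2*g*x_c2
     = 14*9.81*2.0392 + 2*9.81*4.8286
     = 280.0627 + 94.7368
     = 374.7995 Nm


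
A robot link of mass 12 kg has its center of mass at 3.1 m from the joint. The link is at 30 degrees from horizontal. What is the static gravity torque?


tau = m*g*L*cos(angle)
= 12 * 9.81 * 3.1 * cos(30 deg)
= 12 * 9.81 * 3.1 * 0.866
= 316.0404 Nm


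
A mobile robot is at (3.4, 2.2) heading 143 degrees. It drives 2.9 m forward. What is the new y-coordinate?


y_new = y0 + d*sin(theta)
= 2.2 + 2.9*sin(143)
= 2.2 + 1.7453
= 3.9453


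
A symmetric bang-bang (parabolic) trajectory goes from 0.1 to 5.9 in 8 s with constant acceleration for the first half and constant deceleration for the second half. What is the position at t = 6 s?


Symmetric rest-to-rest: each phase covers (pf-p0)/2 in time T/2. 0.5*a*(T/2)^2 = (pf-p0)/2 => a = 4*(pf-p0)/T^2
a = 4*(5.9-0.1)/8^2 = 0.3625
t = 6 is in the deceleration phase (t > T/2).
p = pf - 0.5*a*(T-t)^2 = 5.9 - 0.5*0.3625*2^2
= 5.175


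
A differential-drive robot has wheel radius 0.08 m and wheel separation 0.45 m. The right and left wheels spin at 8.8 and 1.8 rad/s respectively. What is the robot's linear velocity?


vR = r*wR = 0.08*8.8 = 0.704 m/s
vL = r*wL = 0.08*1.8 = 0.144 m/s
v = (vR+vL)/2 = 0.424 m/s
omega = (vR-vL)/L = 1.2444 rad/s
linear velocity = 0.424 m/s


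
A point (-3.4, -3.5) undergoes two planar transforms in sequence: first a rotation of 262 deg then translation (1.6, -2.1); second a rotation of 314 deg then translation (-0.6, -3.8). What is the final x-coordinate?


After transform 1:
x1 = cos(262)*-3.4 - sin(262)*-3.5 + 1.6 = -1.3927
y1 = sin(262)*-3.4 + cos(262)*-3.5 + -2.1 = 1.754
After transform 2:
x2 = cos(314)*-1.3927 - sin(314)*1.754 + -0.6
= -0.3058


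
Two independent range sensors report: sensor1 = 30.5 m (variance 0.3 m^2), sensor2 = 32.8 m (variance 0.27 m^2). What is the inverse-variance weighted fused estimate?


w1 = (1/var1) / (1/var1 + 1/var2)
   = 3.3333 / (3.3333 + 3.7037) = 0.4737
w2 = 1 - w1 = 0.5263
fused = w1*s1 + w2*s2 = 14.4474 + 17.2632
= 31.7105 m


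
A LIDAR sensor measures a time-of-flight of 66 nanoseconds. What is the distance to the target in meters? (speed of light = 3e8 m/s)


tof = 66 ns = 6.6e-08 s
dist = c * tof / 2
= 3e8 * 6.6e-08 / 2
= 9.9 m


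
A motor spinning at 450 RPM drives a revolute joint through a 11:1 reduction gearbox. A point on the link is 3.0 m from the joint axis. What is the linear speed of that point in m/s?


omega_motor = 450 * 2*pi/60 = 47.1239 rad/s
omega_joint = omega_motor / 11 = 4.284 rad/s
v = omega_joint * r = 4.284 * 3.0
= 12.852 m/s


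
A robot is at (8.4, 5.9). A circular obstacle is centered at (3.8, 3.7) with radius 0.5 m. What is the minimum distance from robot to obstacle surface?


center_dist = sqrt((8.4-3.8)^2 + (5.9-3.7)^2)
= sqrt(21.16 + 4.84)
= 5.099
min_dist = center_dist - radius = 5.099 - 0.5 = 4.599 m


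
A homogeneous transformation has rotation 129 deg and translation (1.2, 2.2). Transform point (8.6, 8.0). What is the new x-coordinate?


x' = cos(theta)*px - sin(theta)*py + tx
= -0.6293*8.6 - 0.7771*8.0 + 1.2
= -10.4293


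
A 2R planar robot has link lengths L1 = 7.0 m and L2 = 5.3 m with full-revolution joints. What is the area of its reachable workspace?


r_max = L1 + L2 = 12.3 m
r_min = |L1 - L2| = 1.7 m
Area = pi*(r_max^2 - r_min^2)
= pi*(151.29 - 2.89)
= pi * 148.4
= 466.2123 m^2


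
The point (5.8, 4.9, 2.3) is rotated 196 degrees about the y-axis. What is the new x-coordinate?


Rotation about y-axis: x' = x*cos(theta) + z*sin(theta)
= 5.8 * -0.9613 + 2.3 * -0.2756
= -6.2093


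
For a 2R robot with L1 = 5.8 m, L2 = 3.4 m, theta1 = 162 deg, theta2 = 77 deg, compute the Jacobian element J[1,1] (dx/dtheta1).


J[1,1] = -L1*sin(t1) - L2*sin(t1+t2)
= -5.8*sin(162) - 3.4*sin(239)
= 1.1221


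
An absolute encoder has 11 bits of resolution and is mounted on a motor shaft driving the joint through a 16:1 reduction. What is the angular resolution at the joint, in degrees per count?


counts = 2^11 = 2048
effective counts at joint = 2048 * 16 = 32768
resolution = 360 / 32768
= 0.011 deg/count


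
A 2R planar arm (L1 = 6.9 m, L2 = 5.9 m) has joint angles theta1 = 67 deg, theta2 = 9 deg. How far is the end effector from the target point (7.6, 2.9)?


End effector via forward kinematics:
x = L1*cos(t1) + L2*cos(t1+t2) = 4.1234
y = L1*sin(t1) + L2*sin(t1+t2) = 12.0762
Distance to target:
d = sqrt((7.6 - 4.1234)^2 + (2.9 - 12.0762)^2)
= sqrt(12.0869 + 84.2032)
= 9.8127 m


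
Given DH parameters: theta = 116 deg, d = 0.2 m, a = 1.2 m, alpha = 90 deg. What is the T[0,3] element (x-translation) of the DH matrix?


T[0,3] = a * cos(theta)
= 1.2 * cos(116 deg)
= 1.2 * -0.4384
= -0.526


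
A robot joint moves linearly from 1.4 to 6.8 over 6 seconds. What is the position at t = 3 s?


s = t/T = 3/6 = 0.5
p(t) = p0 + (pf-p0)*s
= 1.4 + (6.8 - 1.4) * 0.5
= 4.1


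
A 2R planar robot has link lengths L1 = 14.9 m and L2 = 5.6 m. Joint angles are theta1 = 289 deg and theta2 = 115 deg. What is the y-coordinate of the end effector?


Convert angles to radians: theta1 = 5.044, theta2 = 2.0071
y = L1*sin(theta1) + L2*sin(theta1+theta2)
y = -14.0882 + 3.8901
y = -10.1981


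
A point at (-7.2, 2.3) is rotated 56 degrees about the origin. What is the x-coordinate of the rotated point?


x' = x*cos(theta) - y*sin(theta)
cos(56 deg) = 0.5592, sin(56 deg) = 0.829
x' = -7.2 * 0.5592 - 2.3 * 0.829
= -4.0262 - 1.9068
= -5.933


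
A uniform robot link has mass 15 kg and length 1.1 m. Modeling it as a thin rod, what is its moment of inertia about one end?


I = (1/3) * m * L^2
= (1/3) * 15 * 1.1^2
= 0.333333 * 15 * 1.21
= 6.05 kg*m^2


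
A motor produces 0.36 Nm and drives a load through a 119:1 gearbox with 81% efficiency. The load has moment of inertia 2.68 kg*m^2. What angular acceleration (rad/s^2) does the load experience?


tau_out = tau_motor * N * eta
= 0.36 * 119 * 0.81 = 34.7004 Nm
alpha = tau_out / I = 34.7004 / 2.68
= 12.9479 rad/s^2


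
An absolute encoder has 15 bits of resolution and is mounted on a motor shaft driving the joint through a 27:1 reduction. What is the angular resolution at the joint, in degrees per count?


counts = 2^15 = 32768
effective counts at joint = 32768 * 27 = 884736
resolution = 360 / 884736
= 4.0690e-04 deg/count


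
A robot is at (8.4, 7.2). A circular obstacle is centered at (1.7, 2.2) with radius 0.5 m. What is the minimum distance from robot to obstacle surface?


center_dist = sqrt((8.4-1.7)^2 + (7.2-2.2)^2)
= sqrt(44.89 + 25.0)
= 8.36
min_dist = center_dist - radius = 8.36 - 0.5 = 7.86 m


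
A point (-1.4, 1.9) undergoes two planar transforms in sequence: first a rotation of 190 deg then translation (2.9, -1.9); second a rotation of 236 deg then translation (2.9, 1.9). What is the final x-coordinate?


After transform 1:
x1 = cos(190)*-1.4 - sin(190)*1.9 + 2.9 = 4.6087
y1 = sin(190)*-1.4 + cos(190)*1.9 + -1.9 = -3.528
After transform 2:
x2 = cos(236)*4.6087 - sin(236)*-3.528 + 2.9
= -2.602


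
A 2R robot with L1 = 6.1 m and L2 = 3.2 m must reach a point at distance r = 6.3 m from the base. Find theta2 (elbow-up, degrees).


cos(theta2) = (r^2 - L1^2 - L2^2) / (2*L1*L2)
cos(theta2) = (39.69 - 37.21 - 10.24) / 39.04
cos(theta2) = -0.19877
theta2 = 101.4651 degrees


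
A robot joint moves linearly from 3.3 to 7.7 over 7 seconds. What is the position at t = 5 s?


s = t/T = 5/7 = 0.7143
p(t) = p0 + (pf-p0)*s
= 3.3 + (7.7 - 3.3) * 0.7143
= 6.4429


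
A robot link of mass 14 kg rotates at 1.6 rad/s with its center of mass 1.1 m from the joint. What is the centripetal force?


F = m * omega^2 * r
= 14 * 1.6^2 * 1.1
= 14 * 2.56 * 1.1
= 39.424 N


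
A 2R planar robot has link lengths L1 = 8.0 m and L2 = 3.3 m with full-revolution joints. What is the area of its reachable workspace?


r_max = L1 + L2 = 11.3 m
r_min = |L1 - L2| = 4.7 m
Area = pi*(r_max^2 - r_min^2)
= pi*(127.69 - 22.09)
= pi * 105.6
= 331.7522 m^2


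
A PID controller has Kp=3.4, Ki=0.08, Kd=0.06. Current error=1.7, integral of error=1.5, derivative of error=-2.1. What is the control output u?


u = Kp*e + Ki*int(e) + Kd*de/dt
= 3.4*1.7 + 0.08*1.5 + 0.06*(-2.1)
= 5.78 + 0.12 + -0.126
= 5.774


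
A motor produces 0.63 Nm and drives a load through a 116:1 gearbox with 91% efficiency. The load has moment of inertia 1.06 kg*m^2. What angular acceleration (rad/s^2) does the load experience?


tau_out = tau_motor * N * eta
= 0.63 * 116 * 0.91 = 66.5028 Nm
alpha = tau_out / I = 66.5028 / 1.06
= 62.7385 rad/s^2


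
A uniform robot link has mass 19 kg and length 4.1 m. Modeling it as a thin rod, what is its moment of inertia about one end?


I = (1/3) * m * L^2
= (1/3) * 19 * 4.1^2
= 0.333333 * 19 * 16.81
= 106.4633 kg*m^2


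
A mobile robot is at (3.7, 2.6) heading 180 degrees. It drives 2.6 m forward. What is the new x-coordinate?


x_new = x0 + d*cos(theta)
= 3.7 + 2.6*cos(180)
= 3.7 + -2.6
= 1.1


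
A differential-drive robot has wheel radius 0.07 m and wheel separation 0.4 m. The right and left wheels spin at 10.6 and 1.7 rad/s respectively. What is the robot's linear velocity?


vR = r*wR = 0.07*10.6 = 0.742 m/s
vL = r*wL = 0.07*1.7 = 0.119 m/s
v = (vR+vL)/2 = 0.4305 m/s
omega = (vR-vL)/L = 1.5575 rad/s
linear velocity = 0.4305 m/s


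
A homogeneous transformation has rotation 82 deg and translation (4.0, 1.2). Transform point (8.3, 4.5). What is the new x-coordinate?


x' = cos(theta)*px - sin(theta)*py + tx
= 0.1392*8.3 - 0.9903*4.5 + 4.0
= 0.6989


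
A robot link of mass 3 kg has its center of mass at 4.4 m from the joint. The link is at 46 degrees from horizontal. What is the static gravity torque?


tau = m*g*L*cos(angle)
= 3 * 9.81 * 4.4 * cos(46 deg)
= 3 * 9.81 * 4.4 * 0.6947
= 89.9527 Nm


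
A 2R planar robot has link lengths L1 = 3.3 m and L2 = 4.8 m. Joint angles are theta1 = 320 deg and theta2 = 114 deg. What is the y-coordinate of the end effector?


Convert angles to radians: theta1 = 5.5851, theta2 = 1.9897
y = L1*sin(theta1) + L2*sin(theta1+theta2)
y = -2.1212 + 4.6141
y = 2.4929


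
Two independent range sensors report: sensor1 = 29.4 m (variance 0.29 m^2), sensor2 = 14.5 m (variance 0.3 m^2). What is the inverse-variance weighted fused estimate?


w1 = (1/var1) / (1/var1 + 1/var2)
   = 3.4483 / (3.4483 + 3.3333) = 0.5085
w2 = 1 - w1 = 0.4915
fused = w1*s1 + w2*s2 = 14.9492 + 7.1271
= 22.0763 m


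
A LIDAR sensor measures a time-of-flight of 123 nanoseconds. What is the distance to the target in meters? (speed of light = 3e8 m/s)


tof = 123 ns = 1.23e-07 s
dist = c * tof / 2
= 3e8 * 1.23e-07 / 2
= 18.45 m


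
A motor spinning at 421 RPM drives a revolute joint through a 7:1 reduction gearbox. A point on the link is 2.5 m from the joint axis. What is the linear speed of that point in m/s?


omega_motor = 421 * 2*pi/60 = 44.087 rad/s
omega_joint = omega_motor / 7 = 6.2981 rad/s
v = omega_joint * r = 6.2981 * 2.5
= 15.7454 m/s


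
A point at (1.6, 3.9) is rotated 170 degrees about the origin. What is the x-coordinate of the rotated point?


x' = x*cos(theta) - y*sin(theta)
cos(170 deg) = -0.9848, sin(170 deg) = 0.1736
x' = 1.6 * -0.9848 - 3.9 * 0.1736
= -1.5757 - 0.6772
= -2.2529


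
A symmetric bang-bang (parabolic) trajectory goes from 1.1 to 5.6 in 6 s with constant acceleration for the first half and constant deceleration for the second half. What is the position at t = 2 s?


Symmetric rest-to-rest: each phase covers (pf-p0)/2 in time T/2. 0.5*a*(T/2)^2 = (pf-p0)/2 => a = 4*(pf-p0)/T^2
a = 4*(5.6-1.1)/6^2 = 0.5
t = 2 is in the acceleration phase (t <= T/2).
p = p0 + 0.5*a*t^2 = 1.1 + 0.5*0.5*2^2
= 2.1


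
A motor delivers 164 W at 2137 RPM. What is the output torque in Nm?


omega = 2137 * 2*pi/60 = 223.7861 rad/s
tau = P / omega = 164 / 223.7861
= 0.7328 Nm


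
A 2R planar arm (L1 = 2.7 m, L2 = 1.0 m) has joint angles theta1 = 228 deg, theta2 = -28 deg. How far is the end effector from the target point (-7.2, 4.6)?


End effector via forward kinematics:
x = L1*cos(t1) + L2*cos(t1+t2) = -2.7463
y = L1*sin(t1) + L2*sin(t1+t2) = -2.3485
Distance to target:
d = sqrt((-7.2 - -2.7463)^2 + (4.6 - -2.3485)^2)
= sqrt(19.835 + 48.2818)
= 8.2533 m


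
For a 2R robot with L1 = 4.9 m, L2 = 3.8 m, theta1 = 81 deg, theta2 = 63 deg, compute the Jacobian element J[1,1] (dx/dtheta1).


J[1,1] = -L1*sin(t1) - L2*sin(t1+t2)
= -4.9*sin(81) - 3.8*sin(144)
= -7.0733


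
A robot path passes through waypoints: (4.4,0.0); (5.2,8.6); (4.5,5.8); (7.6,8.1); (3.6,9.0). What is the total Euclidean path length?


Segment lengths:
  seg1 = sqrt((0.8)^2 + (8.6)^2) = 8.6371
  seg2 = sqrt((-0.7)^2 + (-2.8)^2) = 2.8862
  seg3 = sqrt((3.1)^2 + (2.3)^2) = 3.8601
  seg4 = sqrt((-4.0)^2 + (0.9)^2) = 4.1
Total = 19.4834


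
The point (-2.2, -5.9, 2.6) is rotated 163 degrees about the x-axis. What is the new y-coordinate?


Rotation about x-axis: y' = y*cos(theta) - z*sin(theta)
= -5.9 * -0.9563 - 2.6 * 0.2924
= 4.882


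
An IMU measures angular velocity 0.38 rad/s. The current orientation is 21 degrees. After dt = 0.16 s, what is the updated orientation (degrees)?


delta_theta = w * dt = 0.38 * 0.16 = 0.0608 rad
= 3.4836 deg
theta_new = 21 + 3.4836 = 24.4836 deg


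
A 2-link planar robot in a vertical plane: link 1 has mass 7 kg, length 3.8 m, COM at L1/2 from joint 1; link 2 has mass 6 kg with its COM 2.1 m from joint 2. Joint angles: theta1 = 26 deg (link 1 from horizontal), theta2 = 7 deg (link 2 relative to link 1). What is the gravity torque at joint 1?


Horizontal distance from joint 1 to link-1 COM:
  x_c1 = (L1/2)*cos(t1) = 1.9 * 0.8988 = 1.7077 m
Horizontal distance from joint 1 to link-2 COM:
  x_c2 = L1*cos(t1) + Lc2*cos(t1+t2)
       = 3.8*0.8988 + 2.1*0.8387 = 5.1766 m
tau1 = m1*g*x_c1 + m2*g*x_c2
     = 7*9.81*1.7077 + 6*9.81*5.1766
     = 117.2684 + 304.6962
     = 421.9645 Nm


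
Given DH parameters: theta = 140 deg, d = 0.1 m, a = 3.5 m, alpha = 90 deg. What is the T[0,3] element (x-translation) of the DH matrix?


T[0,3] = a * cos(theta)
= 3.5 * cos(140 deg)
= 3.5 * -0.766
= -2.6812


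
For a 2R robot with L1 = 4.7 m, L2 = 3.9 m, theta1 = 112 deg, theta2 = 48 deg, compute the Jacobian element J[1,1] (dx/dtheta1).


J[1,1] = -L1*sin(t1) - L2*sin(t1+t2)
= -4.7*sin(112) - 3.9*sin(160)
= -5.6916


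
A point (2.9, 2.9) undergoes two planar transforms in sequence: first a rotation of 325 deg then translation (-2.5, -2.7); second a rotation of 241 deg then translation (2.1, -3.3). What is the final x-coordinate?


After transform 1:
x1 = cos(325)*2.9 - sin(325)*2.9 + -2.5 = 1.5389
y1 = sin(325)*2.9 + cos(325)*2.9 + -2.7 = -1.9878
After transform 2:
x2 = cos(241)*1.5389 - sin(241)*-1.9878 + 2.1
= -0.3847


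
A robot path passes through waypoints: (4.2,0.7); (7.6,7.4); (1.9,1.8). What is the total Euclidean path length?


Segment lengths:
  seg1 = sqrt((3.4)^2 + (6.7)^2) = 7.5133
  seg2 = sqrt((-5.7)^2 + (-5.6)^2) = 7.9906
Total = 15.5039


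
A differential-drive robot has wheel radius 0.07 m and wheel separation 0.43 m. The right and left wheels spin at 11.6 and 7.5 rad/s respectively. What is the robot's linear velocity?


vR = r*wR = 0.07*11.6 = 0.812 m/s
vL = r*wL = 0.07*7.5 = 0.525 m/s
v = (vR+vL)/2 = 0.6685 m/s
omega = (vR-vL)/L = 0.6674 rad/s
linear velocity = 0.6685 m/s


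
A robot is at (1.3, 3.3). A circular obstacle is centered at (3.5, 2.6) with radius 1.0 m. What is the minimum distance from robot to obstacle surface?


center_dist = sqrt((1.3-3.5)^2 + (3.3-2.6)^2)
= sqrt(4.84 + 0.49)
= 2.3087
min_dist = center_dist - radius = 2.3087 - 1.0 = 1.3087 m


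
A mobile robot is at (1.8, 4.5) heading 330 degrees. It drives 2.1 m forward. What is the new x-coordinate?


x_new = x0 + d*cos(theta)
= 1.8 + 2.1*cos(330)
= 1.8 + 1.8187
= 3.6187


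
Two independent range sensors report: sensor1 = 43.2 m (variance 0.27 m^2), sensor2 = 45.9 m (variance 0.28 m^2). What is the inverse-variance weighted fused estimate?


w1 = (1/var1) / (1/var1 + 1/var2)
   = 3.7037 / (3.7037 + 3.5714) = 0.5091
w2 = 1 - w1 = 0.4909
fused = w1*s1 + w2*s2 = 21.9927 + 22.5327
= 44.5255 m


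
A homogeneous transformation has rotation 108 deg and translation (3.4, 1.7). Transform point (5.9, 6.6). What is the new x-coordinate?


x' = cos(theta)*px - sin(theta)*py + tx
= -0.309*5.9 - 0.9511*6.6 + 3.4
= -4.7002


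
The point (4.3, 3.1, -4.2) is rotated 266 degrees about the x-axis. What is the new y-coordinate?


Rotation about x-axis: y' = y*cos(theta) - z*sin(theta)
= 3.1 * -0.0698 - -4.2 * -0.9976
= -4.406


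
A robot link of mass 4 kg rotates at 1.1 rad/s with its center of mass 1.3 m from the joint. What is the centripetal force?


F = m * omega^2 * r
= 4 * 1.1^2 * 1.3
= 4 * 1.21 * 1.3
= 6.292 N


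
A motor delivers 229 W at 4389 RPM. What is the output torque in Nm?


omega = 4389 * 2*pi/60 = 459.615 rad/s
tau = P / omega = 229 / 459.615
= 0.4982 Nm


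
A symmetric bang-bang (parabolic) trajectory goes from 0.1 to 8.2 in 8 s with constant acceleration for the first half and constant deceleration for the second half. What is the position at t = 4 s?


Symmetric rest-to-rest: each phase covers (pf-p0)/2 in time T/2. 0.5*a*(T/2)^2 = (pf-p0)/2 => a = 4*(pf-p0)/T^2
a = 4*(8.2-0.1)/8^2 = 0.5062
t = 4 is in the acceleration phase (t <= T/2).
p = p0 + 0.5*a*t^2 = 0.1 + 0.5*0.5062*4^2
= 4.15
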